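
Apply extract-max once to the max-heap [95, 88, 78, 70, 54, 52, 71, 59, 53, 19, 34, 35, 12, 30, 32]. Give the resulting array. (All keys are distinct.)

[88, 70, 78, 59, 54, 52, 71, 32, 53, 19, 34, 35, 12, 30]

remove root 95; move last element 32 to root → [32, 88, 78, 70, 54, 52, 71, 59, 53, 19, 34, 35, 12, 30]
32 vs larger child 88 at index 1, swap → [88, 32, 78, 70, 54, 52, 71, 59, 53, 19, 34, 35, 12, 30]
32 vs larger child 70 at index 3, swap → [88, 70, 78, 32, 54, 52, 71, 59, 53, 19, 34, 35, 12, 30]
32 vs larger child 59 at index 7, swap → [88, 70, 78, 59, 54, 52, 71, 32, 53, 19, 34, 35, 12, 30]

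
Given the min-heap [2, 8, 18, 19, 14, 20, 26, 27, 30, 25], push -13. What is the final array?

append -13 at index 10 → [2, 8, 18, 19, 14, 20, 26, 27, 30, 25, -13]
-13 < parent 14 at index 4, swap → [2, 8, 18, 19, -13, 20, 26, 27, 30, 25, 14]
-13 < parent 8 at index 1, swap → [2, -13, 18, 19, 8, 20, 26, 27, 30, 25, 14]
-13 < parent 2 at index 0, swap → [-13, 2, 18, 19, 8, 20, 26, 27, 30, 25, 14]

[-13, 2, 18, 19, 8, 20, 26, 27, 30, 25, 14]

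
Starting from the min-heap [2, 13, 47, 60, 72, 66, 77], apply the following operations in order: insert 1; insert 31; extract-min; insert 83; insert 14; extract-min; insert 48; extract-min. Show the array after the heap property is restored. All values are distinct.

[14, 31, 47, 60, 48, 66, 77, 72, 83]

insert 1:
  append 1 at index 7 → [2, 13, 47, 60, 72, 66, 77, 1]
  1 < parent 60 at index 3, swap → [2, 13, 47, 1, 72, 66, 77, 60]
  1 < parent 13 at index 1, swap → [2, 1, 47, 13, 72, 66, 77, 60]
  1 < parent 2 at index 0, swap → [1, 2, 47, 13, 72, 66, 77, 60]
insert 31:
  append 31 at index 8 → [1, 2, 47, 13, 72, 66, 77, 60, 31] (no swap needed)
extract-min → returns 1:
  remove root 1; move last element 31 to root → [31, 2, 47, 13, 72, 66, 77, 60]
  31 vs smaller child 2 at index 1, swap → [2, 31, 47, 13, 72, 66, 77, 60]
  31 vs smaller child 13 at index 3, swap → [2, 13, 47, 31, 72, 66, 77, 60]
insert 83:
  append 83 at index 8 → [2, 13, 47, 31, 72, 66, 77, 60, 83] (no swap needed)
insert 14:
  append 14 at index 9 → [2, 13, 47, 31, 72, 66, 77, 60, 83, 14]
  14 < parent 72 at index 4, swap → [2, 13, 47, 31, 14, 66, 77, 60, 83, 72]
extract-min → returns 2:
  remove root 2; move last element 72 to root → [72, 13, 47, 31, 14, 66, 77, 60, 83]
  72 vs smaller child 13 at index 1, swap → [13, 72, 47, 31, 14, 66, 77, 60, 83]
  72 vs smaller child 14 at index 4, swap → [13, 14, 47, 31, 72, 66, 77, 60, 83]
insert 48:
  append 48 at index 9 → [13, 14, 47, 31, 72, 66, 77, 60, 83, 48]
  48 < parent 72 at index 4, swap → [13, 14, 47, 31, 48, 66, 77, 60, 83, 72]
extract-min → returns 13:
  remove root 13; move last element 72 to root → [72, 14, 47, 31, 48, 66, 77, 60, 83]
  72 vs smaller child 14 at index 1, swap → [14, 72, 47, 31, 48, 66, 77, 60, 83]
  72 vs smaller child 31 at index 3, swap → [14, 31, 47, 72, 48, 66, 77, 60, 83]
  72 vs smaller child 60 at index 7, swap → [14, 31, 47, 60, 48, 66, 77, 72, 83]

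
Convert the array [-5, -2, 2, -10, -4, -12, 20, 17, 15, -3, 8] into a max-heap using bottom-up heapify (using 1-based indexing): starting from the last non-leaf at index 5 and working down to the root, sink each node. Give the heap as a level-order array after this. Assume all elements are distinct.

[20, 17, 2, 15, 8, -12, -5, -10, -2, -3, -4]

sift down from index 5:
  -4 vs larger child 8 at index 11, swap → [-5, -2, 2, -10, 8, -12, 20, 17, 15, -3, -4]
sift down from index 4:
  -10 vs larger child 17 at index 8, swap → [-5, -2, 2, 17, 8, -12, 20, -10, 15, -3, -4]
sift down from index 3:
  2 vs larger child 20 at index 7, swap → [-5, -2, 20, 17, 8, -12, 2, -10, 15, -3, -4]
sift down from index 2:
  -2 vs larger child 17 at index 4, swap → [-5, 17, 20, -2, 8, -12, 2, -10, 15, -3, -4]
  -2 vs larger child 15 at index 9, swap → [-5, 17, 20, 15, 8, -12, 2, -10, -2, -3, -4]
sift down from index 1:
  -5 vs larger child 20 at index 3, swap → [20, 17, -5, 15, 8, -12, 2, -10, -2, -3, -4]
  -5 vs larger child 2 at index 7, swap → [20, 17, 2, 15, 8, -12, -5, -10, -2, -3, -4]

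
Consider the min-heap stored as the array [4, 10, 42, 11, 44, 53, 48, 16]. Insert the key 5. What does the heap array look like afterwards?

[4, 5, 42, 10, 44, 53, 48, 16, 11]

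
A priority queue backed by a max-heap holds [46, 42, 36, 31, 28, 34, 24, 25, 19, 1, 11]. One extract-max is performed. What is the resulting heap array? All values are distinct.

remove root 46; move last element 11 to root → [11, 42, 36, 31, 28, 34, 24, 25, 19, 1]
11 vs larger child 42 at index 1, swap → [42, 11, 36, 31, 28, 34, 24, 25, 19, 1]
11 vs larger child 31 at index 3, swap → [42, 31, 36, 11, 28, 34, 24, 25, 19, 1]
11 vs larger child 25 at index 7, swap → [42, 31, 36, 25, 28, 34, 24, 11, 19, 1]

[42, 31, 36, 25, 28, 34, 24, 11, 19, 1]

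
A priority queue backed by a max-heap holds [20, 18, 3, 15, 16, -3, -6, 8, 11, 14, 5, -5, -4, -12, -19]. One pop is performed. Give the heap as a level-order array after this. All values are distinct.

remove root 20; move last element -19 to root → [-19, 18, 3, 15, 16, -3, -6, 8, 11, 14, 5, -5, -4, -12]
-19 vs larger child 18 at index 1, swap → [18, -19, 3, 15, 16, -3, -6, 8, 11, 14, 5, -5, -4, -12]
-19 vs larger child 16 at index 4, swap → [18, 16, 3, 15, -19, -3, -6, 8, 11, 14, 5, -5, -4, -12]
-19 vs larger child 14 at index 9, swap → [18, 16, 3, 15, 14, -3, -6, 8, 11, -19, 5, -5, -4, -12]

[18, 16, 3, 15, 14, -3, -6, 8, 11, -19, 5, -5, -4, -12]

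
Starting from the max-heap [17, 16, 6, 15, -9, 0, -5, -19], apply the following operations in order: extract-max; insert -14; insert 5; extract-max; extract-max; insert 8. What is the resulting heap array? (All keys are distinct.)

extract-max → returns 17:
  remove root 17; move last element -19 to root → [-19, 16, 6, 15, -9, 0, -5]
  -19 vs larger child 16 at index 1, swap → [16, -19, 6, 15, -9, 0, -5]
  -19 vs larger child 15 at index 3, swap → [16, 15, 6, -19, -9, 0, -5]
insert -14:
  append -14 at index 7 → [16, 15, 6, -19, -9, 0, -5, -14]
  -14 > parent -19 at index 3, swap → [16, 15, 6, -14, -9, 0, -5, -19]
insert 5:
  append 5 at index 8 → [16, 15, 6, -14, -9, 0, -5, -19, 5]
  5 > parent -14 at index 3, swap → [16, 15, 6, 5, -9, 0, -5, -19, -14]
extract-max → returns 16:
  remove root 16; move last element -14 to root → [-14, 15, 6, 5, -9, 0, -5, -19]
  -14 vs larger child 15 at index 1, swap → [15, -14, 6, 5, -9, 0, -5, -19]
  -14 vs larger child 5 at index 3, swap → [15, 5, 6, -14, -9, 0, -5, -19]
extract-max → returns 15:
  remove root 15; move last element -19 to root → [-19, 5, 6, -14, -9, 0, -5]
  -19 vs larger child 6 at index 2, swap → [6, 5, -19, -14, -9, 0, -5]
  -19 vs larger child 0 at index 5, swap → [6, 5, 0, -14, -9, -19, -5]
insert 8:
  append 8 at index 7 → [6, 5, 0, -14, -9, -19, -5, 8]
  8 > parent -14 at index 3, swap → [6, 5, 0, 8, -9, -19, -5, -14]
  8 > parent 5 at index 1, swap → [6, 8, 0, 5, -9, -19, -5, -14]
  8 > parent 6 at index 0, swap → [8, 6, 0, 5, -9, -19, -5, -14]

[8, 6, 0, 5, -9, -19, -5, -14]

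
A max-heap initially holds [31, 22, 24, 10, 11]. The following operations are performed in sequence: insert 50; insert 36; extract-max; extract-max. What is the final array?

insert 50:
  append 50 at index 5 → [31, 22, 24, 10, 11, 50]
  50 > parent 24 at index 2, swap → [31, 22, 50, 10, 11, 24]
  50 > parent 31 at index 0, swap → [50, 22, 31, 10, 11, 24]
insert 36:
  append 36 at index 6 → [50, 22, 31, 10, 11, 24, 36]
  36 > parent 31 at index 2, swap → [50, 22, 36, 10, 11, 24, 31]
extract-max → returns 50:
  remove root 50; move last element 31 to root → [31, 22, 36, 10, 11, 24]
  31 vs larger child 36 at index 2, swap → [36, 22, 31, 10, 11, 24]
extract-max → returns 36:
  remove root 36; move last element 24 to root → [24, 22, 31, 10, 11]
  24 vs larger child 31 at index 2, swap → [31, 22, 24, 10, 11]

[31, 22, 24, 10, 11]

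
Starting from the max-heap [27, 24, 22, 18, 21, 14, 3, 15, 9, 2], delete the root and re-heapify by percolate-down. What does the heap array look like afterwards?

remove root 27; move last element 2 to root → [2, 24, 22, 18, 21, 14, 3, 15, 9]
2 vs larger child 24 at index 1, swap → [24, 2, 22, 18, 21, 14, 3, 15, 9]
2 vs larger child 21 at index 4, swap → [24, 21, 22, 18, 2, 14, 3, 15, 9]

[24, 21, 22, 18, 2, 14, 3, 15, 9]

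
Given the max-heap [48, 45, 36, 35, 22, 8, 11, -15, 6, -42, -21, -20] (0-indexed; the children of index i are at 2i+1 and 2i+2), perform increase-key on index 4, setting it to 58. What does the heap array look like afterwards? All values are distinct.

[58, 48, 36, 35, 45, 8, 11, -15, 6, -42, -21, -20]

set index 4 from 22 to 58 → [48, 45, 36, 35, 58, 8, 11, -15, 6, -42, -21, -20]
58 > parent 45 at index 1, swap → [48, 58, 36, 35, 45, 8, 11, -15, 6, -42, -21, -20]
58 > parent 48 at index 0, swap → [58, 48, 36, 35, 45, 8, 11, -15, 6, -42, -21, -20]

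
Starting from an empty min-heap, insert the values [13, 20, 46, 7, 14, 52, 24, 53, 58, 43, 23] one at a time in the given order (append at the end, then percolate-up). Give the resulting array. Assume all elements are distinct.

[7, 13, 24, 20, 14, 52, 46, 53, 58, 43, 23]

Insert 13:
  append 13 at index 0 → [13] (no swap needed)
Insert 20:
  append 20 at index 1 → [13, 20] (no swap needed)
Insert 46:
  append 46 at index 2 → [13, 20, 46] (no swap needed)
Insert 7:
  append 7 at index 3 → [13, 20, 46, 7]
  7 < parent 20 at index 1, swap → [13, 7, 46, 20]
  7 < parent 13 at index 0, swap → [7, 13, 46, 20]
Insert 14:
  append 14 at index 4 → [7, 13, 46, 20, 14] (no swap needed)
Insert 52:
  append 52 at index 5 → [7, 13, 46, 20, 14, 52] (no swap needed)
Insert 24:
  append 24 at index 6 → [7, 13, 46, 20, 14, 52, 24]
  24 < parent 46 at index 2, swap → [7, 13, 24, 20, 14, 52, 46]
Insert 53:
  append 53 at index 7 → [7, 13, 24, 20, 14, 52, 46, 53] (no swap needed)
Insert 58:
  append 58 at index 8 → [7, 13, 24, 20, 14, 52, 46, 53, 58] (no swap needed)
Insert 43:
  append 43 at index 9 → [7, 13, 24, 20, 14, 52, 46, 53, 58, 43] (no swap needed)
Insert 23:
  append 23 at index 10 → [7, 13, 24, 20, 14, 52, 46, 53, 58, 43, 23] (no swap needed)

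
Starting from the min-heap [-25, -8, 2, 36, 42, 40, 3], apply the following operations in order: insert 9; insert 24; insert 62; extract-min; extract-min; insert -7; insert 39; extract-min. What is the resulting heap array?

insert 9:
  append 9 at index 7 → [-25, -8, 2, 36, 42, 40, 3, 9]
  9 < parent 36 at index 3, swap → [-25, -8, 2, 9, 42, 40, 3, 36]
insert 24:
  append 24 at index 8 → [-25, -8, 2, 9, 42, 40, 3, 36, 24] (no swap needed)
insert 62:
  append 62 at index 9 → [-25, -8, 2, 9, 42, 40, 3, 36, 24, 62] (no swap needed)
extract-min → returns -25:
  remove root -25; move last element 62 to root → [62, -8, 2, 9, 42, 40, 3, 36, 24]
  62 vs smaller child -8 at index 1, swap → [-8, 62, 2, 9, 42, 40, 3, 36, 24]
  62 vs smaller child 9 at index 3, swap → [-8, 9, 2, 62, 42, 40, 3, 36, 24]
  62 vs smaller child 24 at index 8, swap → [-8, 9, 2, 24, 42, 40, 3, 36, 62]
extract-min → returns -8:
  remove root -8; move last element 62 to root → [62, 9, 2, 24, 42, 40, 3, 36]
  62 vs smaller child 2 at index 2, swap → [2, 9, 62, 24, 42, 40, 3, 36]
  62 vs smaller child 3 at index 6, swap → [2, 9, 3, 24, 42, 40, 62, 36]
insert -7:
  append -7 at index 8 → [2, 9, 3, 24, 42, 40, 62, 36, -7]
  -7 < parent 24 at index 3, swap → [2, 9, 3, -7, 42, 40, 62, 36, 24]
  -7 < parent 9 at index 1, swap → [2, -7, 3, 9, 42, 40, 62, 36, 24]
  -7 < parent 2 at index 0, swap → [-7, 2, 3, 9, 42, 40, 62, 36, 24]
insert 39:
  append 39 at index 9 → [-7, 2, 3, 9, 42, 40, 62, 36, 24, 39]
  39 < parent 42 at index 4, swap → [-7, 2, 3, 9, 39, 40, 62, 36, 24, 42]
extract-min → returns -7:
  remove root -7; move last element 42 to root → [42, 2, 3, 9, 39, 40, 62, 36, 24]
  42 vs smaller child 2 at index 1, swap → [2, 42, 3, 9, 39, 40, 62, 36, 24]
  42 vs smaller child 9 at index 3, swap → [2, 9, 3, 42, 39, 40, 62, 36, 24]
  42 vs smaller child 24 at index 8, swap → [2, 9, 3, 24, 39, 40, 62, 36, 42]

[2, 9, 3, 24, 39, 40, 62, 36, 42]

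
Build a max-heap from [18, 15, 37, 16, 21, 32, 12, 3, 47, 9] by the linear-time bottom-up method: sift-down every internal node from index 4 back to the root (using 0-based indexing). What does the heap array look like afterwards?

[47, 21, 37, 16, 18, 32, 12, 3, 15, 9]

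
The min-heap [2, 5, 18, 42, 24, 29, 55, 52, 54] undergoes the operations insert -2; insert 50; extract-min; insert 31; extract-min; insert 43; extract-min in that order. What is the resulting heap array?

[18, 24, 29, 42, 31, 43, 55, 52, 54, 50]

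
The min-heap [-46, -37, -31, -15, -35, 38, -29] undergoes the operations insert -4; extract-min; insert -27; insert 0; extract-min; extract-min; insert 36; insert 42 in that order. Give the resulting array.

insert -4:
  append -4 at index 7 → [-46, -37, -31, -15, -35, 38, -29, -4] (no swap needed)
extract-min → returns -46:
  remove root -46; move last element -4 to root → [-4, -37, -31, -15, -35, 38, -29]
  -4 vs smaller child -37 at index 1, swap → [-37, -4, -31, -15, -35, 38, -29]
  -4 vs smaller child -35 at index 4, swap → [-37, -35, -31, -15, -4, 38, -29]
insert -27:
  append -27 at index 7 → [-37, -35, -31, -15, -4, 38, -29, -27]
  -27 < parent -15 at index 3, swap → [-37, -35, -31, -27, -4, 38, -29, -15]
insert 0:
  append 0 at index 8 → [-37, -35, -31, -27, -4, 38, -29, -15, 0] (no swap needed)
extract-min → returns -37:
  remove root -37; move last element 0 to root → [0, -35, -31, -27, -4, 38, -29, -15]
  0 vs smaller child -35 at index 1, swap → [-35, 0, -31, -27, -4, 38, -29, -15]
  0 vs smaller child -27 at index 3, swap → [-35, -27, -31, 0, -4, 38, -29, -15]
  0 vs only child -15 at index 7, swap → [-35, -27, -31, -15, -4, 38, -29, 0]
extract-min → returns -35:
  remove root -35; move last element 0 to root → [0, -27, -31, -15, -4, 38, -29]
  0 vs smaller child -31 at index 2, swap → [-31, -27, 0, -15, -4, 38, -29]
  0 vs smaller child -29 at index 6, swap → [-31, -27, -29, -15, -4, 38, 0]
insert 36:
  append 36 at index 7 → [-31, -27, -29, -15, -4, 38, 0, 36] (no swap needed)
insert 42:
  append 42 at index 8 → [-31, -27, -29, -15, -4, 38, 0, 36, 42] (no swap needed)

[-31, -27, -29, -15, -4, 38, 0, 36, 42]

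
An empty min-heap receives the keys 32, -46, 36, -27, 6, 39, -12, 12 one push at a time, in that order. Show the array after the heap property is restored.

[-46, -27, -12, 12, 6, 39, 36, 32]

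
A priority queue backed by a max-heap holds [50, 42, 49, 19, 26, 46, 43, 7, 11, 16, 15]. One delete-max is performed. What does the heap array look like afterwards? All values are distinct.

[49, 42, 46, 19, 26, 15, 43, 7, 11, 16]

remove root 50; move last element 15 to root → [15, 42, 49, 19, 26, 46, 43, 7, 11, 16]
15 vs larger child 49 at index 2, swap → [49, 42, 15, 19, 26, 46, 43, 7, 11, 16]
15 vs larger child 46 at index 5, swap → [49, 42, 46, 19, 26, 15, 43, 7, 11, 16]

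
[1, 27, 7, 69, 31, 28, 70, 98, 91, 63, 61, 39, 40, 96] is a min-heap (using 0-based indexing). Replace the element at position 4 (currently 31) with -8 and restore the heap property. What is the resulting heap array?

[-8, 1, 7, 69, 27, 28, 70, 98, 91, 63, 61, 39, 40, 96]

set index 4 from 31 to -8 → [1, 27, 7, 69, -8, 28, 70, 98, 91, 63, 61, 39, 40, 96]
-8 < parent 27 at index 1, swap → [1, -8, 7, 69, 27, 28, 70, 98, 91, 63, 61, 39, 40, 96]
-8 < parent 1 at index 0, swap → [-8, 1, 7, 69, 27, 28, 70, 98, 91, 63, 61, 39, 40, 96]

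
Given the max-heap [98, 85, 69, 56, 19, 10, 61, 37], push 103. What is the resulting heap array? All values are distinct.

[103, 98, 69, 85, 19, 10, 61, 37, 56]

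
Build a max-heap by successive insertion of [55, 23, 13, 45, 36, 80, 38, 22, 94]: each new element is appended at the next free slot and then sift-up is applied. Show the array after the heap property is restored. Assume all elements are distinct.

[94, 80, 55, 45, 36, 13, 38, 22, 23]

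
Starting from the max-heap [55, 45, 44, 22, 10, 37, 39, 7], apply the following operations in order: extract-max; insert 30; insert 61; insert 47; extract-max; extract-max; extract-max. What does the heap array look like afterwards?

extract-max → returns 55:
  remove root 55; move last element 7 to root → [7, 45, 44, 22, 10, 37, 39]
  7 vs larger child 45 at index 1, swap → [45, 7, 44, 22, 10, 37, 39]
  7 vs larger child 22 at index 3, swap → [45, 22, 44, 7, 10, 37, 39]
insert 30:
  append 30 at index 7 → [45, 22, 44, 7, 10, 37, 39, 30]
  30 > parent 7 at index 3, swap → [45, 22, 44, 30, 10, 37, 39, 7]
  30 > parent 22 at index 1, swap → [45, 30, 44, 22, 10, 37, 39, 7]
insert 61:
  append 61 at index 8 → [45, 30, 44, 22, 10, 37, 39, 7, 61]
  61 > parent 22 at index 3, swap → [45, 30, 44, 61, 10, 37, 39, 7, 22]
  61 > parent 30 at index 1, swap → [45, 61, 44, 30, 10, 37, 39, 7, 22]
  61 > parent 45 at index 0, swap → [61, 45, 44, 30, 10, 37, 39, 7, 22]
insert 47:
  append 47 at index 9 → [61, 45, 44, 30, 10, 37, 39, 7, 22, 47]
  47 > parent 10 at index 4, swap → [61, 45, 44, 30, 47, 37, 39, 7, 22, 10]
  47 > parent 45 at index 1, swap → [61, 47, 44, 30, 45, 37, 39, 7, 22, 10]
extract-max → returns 61:
  remove root 61; move last element 10 to root → [10, 47, 44, 30, 45, 37, 39, 7, 22]
  10 vs larger child 47 at index 1, swap → [47, 10, 44, 30, 45, 37, 39, 7, 22]
  10 vs larger child 45 at index 4, swap → [47, 45, 44, 30, 10, 37, 39, 7, 22]
extract-max → returns 47:
  remove root 47; move last element 22 to root → [22, 45, 44, 30, 10, 37, 39, 7]
  22 vs larger child 45 at index 1, swap → [45, 22, 44, 30, 10, 37, 39, 7]
  22 vs larger child 30 at index 3, swap → [45, 30, 44, 22, 10, 37, 39, 7]
extract-max → returns 45:
  remove root 45; move last element 7 to root → [7, 30, 44, 22, 10, 37, 39]
  7 vs larger child 44 at index 2, swap → [44, 30, 7, 22, 10, 37, 39]
  7 vs larger child 39 at index 6, swap → [44, 30, 39, 22, 10, 37, 7]

[44, 30, 39, 22, 10, 37, 7]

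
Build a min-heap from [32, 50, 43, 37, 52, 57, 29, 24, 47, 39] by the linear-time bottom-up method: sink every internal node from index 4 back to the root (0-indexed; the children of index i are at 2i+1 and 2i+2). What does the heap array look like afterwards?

[24, 32, 29, 37, 39, 57, 43, 50, 47, 52]

sift down from index 4:
  52 vs only child 39 at index 9, swap → [32, 50, 43, 37, 39, 57, 29, 24, 47, 52]
sift down from index 3:
  37 vs smaller child 24 at index 7, swap → [32, 50, 43, 24, 39, 57, 29, 37, 47, 52]
sift down from index 2:
  43 vs smaller child 29 at index 6, swap → [32, 50, 29, 24, 39, 57, 43, 37, 47, 52]
sift down from index 1:
  50 vs smaller child 24 at index 3, swap → [32, 24, 29, 50, 39, 57, 43, 37, 47, 52]
  50 vs smaller child 37 at index 7, swap → [32, 24, 29, 37, 39, 57, 43, 50, 47, 52]
sift down from index 0:
  32 vs smaller child 24 at index 1, swap → [24, 32, 29, 37, 39, 57, 43, 50, 47, 52]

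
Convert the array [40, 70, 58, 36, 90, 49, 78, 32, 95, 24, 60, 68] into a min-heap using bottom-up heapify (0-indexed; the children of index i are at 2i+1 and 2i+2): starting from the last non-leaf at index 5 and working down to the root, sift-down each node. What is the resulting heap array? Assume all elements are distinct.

[24, 32, 49, 36, 60, 58, 78, 40, 95, 90, 70, 68]

sift down from index 5: already satisfies heap property
sift down from index 4:
  90 vs smaller child 24 at index 9, swap → [40, 70, 58, 36, 24, 49, 78, 32, 95, 90, 60, 68]
sift down from index 3:
  36 vs smaller child 32 at index 7, swap → [40, 70, 58, 32, 24, 49, 78, 36, 95, 90, 60, 68]
sift down from index 2:
  58 vs smaller child 49 at index 5, swap → [40, 70, 49, 32, 24, 58, 78, 36, 95, 90, 60, 68]
sift down from index 1:
  70 vs smaller child 24 at index 4, swap → [40, 24, 49, 32, 70, 58, 78, 36, 95, 90, 60, 68]
  70 vs smaller child 60 at index 10, swap → [40, 24, 49, 32, 60, 58, 78, 36, 95, 90, 70, 68]
sift down from index 0:
  40 vs smaller child 24 at index 1, swap → [24, 40, 49, 32, 60, 58, 78, 36, 95, 90, 70, 68]
  40 vs smaller child 32 at index 3, swap → [24, 32, 49, 40, 60, 58, 78, 36, 95, 90, 70, 68]
  40 vs smaller child 36 at index 7, swap → [24, 32, 49, 36, 60, 58, 78, 40, 95, 90, 70, 68]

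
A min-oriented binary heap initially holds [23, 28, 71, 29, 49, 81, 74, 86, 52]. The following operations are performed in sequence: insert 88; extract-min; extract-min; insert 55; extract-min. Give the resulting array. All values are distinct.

insert 88:
  append 88 at index 9 → [23, 28, 71, 29, 49, 81, 74, 86, 52, 88] (no swap needed)
extract-min → returns 23:
  remove root 23; move last element 88 to root → [88, 28, 71, 29, 49, 81, 74, 86, 52]
  88 vs smaller child 28 at index 1, swap → [28, 88, 71, 29, 49, 81, 74, 86, 52]
  88 vs smaller child 29 at index 3, swap → [28, 29, 71, 88, 49, 81, 74, 86, 52]
  88 vs smaller child 52 at index 8, swap → [28, 29, 71, 52, 49, 81, 74, 86, 88]
extract-min → returns 28:
  remove root 28; move last element 88 to root → [88, 29, 71, 52, 49, 81, 74, 86]
  88 vs smaller child 29 at index 1, swap → [29, 88, 71, 52, 49, 81, 74, 86]
  88 vs smaller child 49 at index 4, swap → [29, 49, 71, 52, 88, 81, 74, 86]
insert 55:
  append 55 at index 8 → [29, 49, 71, 52, 88, 81, 74, 86, 55] (no swap needed)
extract-min → returns 29:
  remove root 29; move last element 55 to root → [55, 49, 71, 52, 88, 81, 74, 86]
  55 vs smaller child 49 at index 1, swap → [49, 55, 71, 52, 88, 81, 74, 86]
  55 vs smaller child 52 at index 3, swap → [49, 52, 71, 55, 88, 81, 74, 86]

[49, 52, 71, 55, 88, 81, 74, 86]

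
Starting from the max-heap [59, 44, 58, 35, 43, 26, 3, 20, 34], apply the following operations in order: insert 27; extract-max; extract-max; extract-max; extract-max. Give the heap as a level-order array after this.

insert 27:
  append 27 at index 9 → [59, 44, 58, 35, 43, 26, 3, 20, 34, 27] (no swap needed)
extract-max → returns 59:
  remove root 59; move last element 27 to root → [27, 44, 58, 35, 43, 26, 3, 20, 34]
  27 vs larger child 58 at index 2, swap → [58, 44, 27, 35, 43, 26, 3, 20, 34]
extract-max → returns 58:
  remove root 58; move last element 34 to root → [34, 44, 27, 35, 43, 26, 3, 20]
  34 vs larger child 44 at index 1, swap → [44, 34, 27, 35, 43, 26, 3, 20]
  34 vs larger child 43 at index 4, swap → [44, 43, 27, 35, 34, 26, 3, 20]
extract-max → returns 44:
  remove root 44; move last element 20 to root → [20, 43, 27, 35, 34, 26, 3]
  20 vs larger child 43 at index 1, swap → [43, 20, 27, 35, 34, 26, 3]
  20 vs larger child 35 at index 3, swap → [43, 35, 27, 20, 34, 26, 3]
extract-max → returns 43:
  remove root 43; move last element 3 to root → [3, 35, 27, 20, 34, 26]
  3 vs larger child 35 at index 1, swap → [35, 3, 27, 20, 34, 26]
  3 vs larger child 34 at index 4, swap → [35, 34, 27, 20, 3, 26]

[35, 34, 27, 20, 3, 26]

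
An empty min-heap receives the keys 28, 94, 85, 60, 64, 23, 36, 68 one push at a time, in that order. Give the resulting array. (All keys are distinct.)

Insert 28:
  append 28 at index 0 → [28] (no swap needed)
Insert 94:
  append 94 at index 1 → [28, 94] (no swap needed)
Insert 85:
  append 85 at index 2 → [28, 94, 85] (no swap needed)
Insert 60:
  append 60 at index 3 → [28, 94, 85, 60]
  60 < parent 94 at index 1, swap → [28, 60, 85, 94]
Insert 64:
  append 64 at index 4 → [28, 60, 85, 94, 64] (no swap needed)
Insert 23:
  append 23 at index 5 → [28, 60, 85, 94, 64, 23]
  23 < parent 85 at index 2, swap → [28, 60, 23, 94, 64, 85]
  23 < parent 28 at index 0, swap → [23, 60, 28, 94, 64, 85]
Insert 36:
  append 36 at index 6 → [23, 60, 28, 94, 64, 85, 36] (no swap needed)
Insert 68:
  append 68 at index 7 → [23, 60, 28, 94, 64, 85, 36, 68]
  68 < parent 94 at index 3, swap → [23, 60, 28, 68, 64, 85, 36, 94]

[23, 60, 28, 68, 64, 85, 36, 94]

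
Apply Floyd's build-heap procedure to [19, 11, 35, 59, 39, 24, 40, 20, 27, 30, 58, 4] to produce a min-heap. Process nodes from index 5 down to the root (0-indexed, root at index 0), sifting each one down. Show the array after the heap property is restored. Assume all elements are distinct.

[4, 11, 19, 20, 30, 24, 40, 59, 27, 39, 58, 35]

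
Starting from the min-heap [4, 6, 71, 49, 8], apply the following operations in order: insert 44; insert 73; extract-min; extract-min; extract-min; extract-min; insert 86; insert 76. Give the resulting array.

[49, 71, 73, 86, 76]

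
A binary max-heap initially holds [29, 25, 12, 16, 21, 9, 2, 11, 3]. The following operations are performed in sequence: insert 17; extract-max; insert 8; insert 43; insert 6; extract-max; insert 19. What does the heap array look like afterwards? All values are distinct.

insert 17:
  append 17 at index 9 → [29, 25, 12, 16, 21, 9, 2, 11, 3, 17] (no swap needed)
extract-max → returns 29:
  remove root 29; move last element 17 to root → [17, 25, 12, 16, 21, 9, 2, 11, 3]
  17 vs larger child 25 at index 1, swap → [25, 17, 12, 16, 21, 9, 2, 11, 3]
  17 vs larger child 21 at index 4, swap → [25, 21, 12, 16, 17, 9, 2, 11, 3]
insert 8:
  append 8 at index 9 → [25, 21, 12, 16, 17, 9, 2, 11, 3, 8] (no swap needed)
insert 43:
  append 43 at index 10 → [25, 21, 12, 16, 17, 9, 2, 11, 3, 8, 43]
  43 > parent 17 at index 4, swap → [25, 21, 12, 16, 43, 9, 2, 11, 3, 8, 17]
  43 > parent 21 at index 1, swap → [25, 43, 12, 16, 21, 9, 2, 11, 3, 8, 17]
  43 > parent 25 at index 0, swap → [43, 25, 12, 16, 21, 9, 2, 11, 3, 8, 17]
insert 6:
  append 6 at index 11 → [43, 25, 12, 16, 21, 9, 2, 11, 3, 8, 17, 6] (no swap needed)
extract-max → returns 43:
  remove root 43; move last element 6 to root → [6, 25, 12, 16, 21, 9, 2, 11, 3, 8, 17]
  6 vs larger child 25 at index 1, swap → [25, 6, 12, 16, 21, 9, 2, 11, 3, 8, 17]
  6 vs larger child 21 at index 4, swap → [25, 21, 12, 16, 6, 9, 2, 11, 3, 8, 17]
  6 vs larger child 17 at index 10, swap → [25, 21, 12, 16, 17, 9, 2, 11, 3, 8, 6]
insert 19:
  append 19 at index 11 → [25, 21, 12, 16, 17, 9, 2, 11, 3, 8, 6, 19]
  19 > parent 9 at index 5, swap → [25, 21, 12, 16, 17, 19, 2, 11, 3, 8, 6, 9]
  19 > parent 12 at index 2, swap → [25, 21, 19, 16, 17, 12, 2, 11, 3, 8, 6, 9]

[25, 21, 19, 16, 17, 12, 2, 11, 3, 8, 6, 9]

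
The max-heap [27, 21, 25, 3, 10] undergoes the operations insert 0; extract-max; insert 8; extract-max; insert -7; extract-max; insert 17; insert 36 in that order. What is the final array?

insert 0:
  append 0 at index 5 → [27, 21, 25, 3, 10, 0] (no swap needed)
extract-max → returns 27:
  remove root 27; move last element 0 to root → [0, 21, 25, 3, 10]
  0 vs larger child 25 at index 2, swap → [25, 21, 0, 3, 10]
insert 8:
  append 8 at index 5 → [25, 21, 0, 3, 10, 8]
  8 > parent 0 at index 2, swap → [25, 21, 8, 3, 10, 0]
extract-max → returns 25:
  remove root 25; move last element 0 to root → [0, 21, 8, 3, 10]
  0 vs larger child 21 at index 1, swap → [21, 0, 8, 3, 10]
  0 vs larger child 10 at index 4, swap → [21, 10, 8, 3, 0]
insert -7:
  append -7 at index 5 → [21, 10, 8, 3, 0, -7] (no swap needed)
extract-max → returns 21:
  remove root 21; move last element -7 to root → [-7, 10, 8, 3, 0]
  -7 vs larger child 10 at index 1, swap → [10, -7, 8, 3, 0]
  -7 vs larger child 3 at index 3, swap → [10, 3, 8, -7, 0]
insert 17:
  append 17 at index 5 → [10, 3, 8, -7, 0, 17]
  17 > parent 8 at index 2, swap → [10, 3, 17, -7, 0, 8]
  17 > parent 10 at index 0, swap → [17, 3, 10, -7, 0, 8]
insert 36:
  append 36 at index 6 → [17, 3, 10, -7, 0, 8, 36]
  36 > parent 10 at index 2, swap → [17, 3, 36, -7, 0, 8, 10]
  36 > parent 17 at index 0, swap → [36, 3, 17, -7, 0, 8, 10]

[36, 3, 17, -7, 0, 8, 10]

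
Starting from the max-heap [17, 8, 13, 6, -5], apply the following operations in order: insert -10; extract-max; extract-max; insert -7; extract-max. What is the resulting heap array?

insert -10:
  append -10 at index 5 → [17, 8, 13, 6, -5, -10] (no swap needed)
extract-max → returns 17:
  remove root 17; move last element -10 to root → [-10, 8, 13, 6, -5]
  -10 vs larger child 13 at index 2, swap → [13, 8, -10, 6, -5]
extract-max → returns 13:
  remove root 13; move last element -5 to root → [-5, 8, -10, 6]
  -5 vs larger child 8 at index 1, swap → [8, -5, -10, 6]
  -5 vs only child 6 at index 3, swap → [8, 6, -10, -5]
insert -7:
  append -7 at index 4 → [8, 6, -10, -5, -7] (no swap needed)
extract-max → returns 8:
  remove root 8; move last element -7 to root → [-7, 6, -10, -5]
  -7 vs larger child 6 at index 1, swap → [6, -7, -10, -5]
  -7 vs only child -5 at index 3, swap → [6, -5, -10, -7]

[6, -5, -10, -7]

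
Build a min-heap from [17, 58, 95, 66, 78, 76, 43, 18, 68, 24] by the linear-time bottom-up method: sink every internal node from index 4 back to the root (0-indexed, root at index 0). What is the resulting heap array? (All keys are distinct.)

sift down from index 4:
  78 vs only child 24 at index 9, swap → [17, 58, 95, 66, 24, 76, 43, 18, 68, 78]
sift down from index 3:
  66 vs smaller child 18 at index 7, swap → [17, 58, 95, 18, 24, 76, 43, 66, 68, 78]
sift down from index 2:
  95 vs smaller child 43 at index 6, swap → [17, 58, 43, 18, 24, 76, 95, 66, 68, 78]
sift down from index 1:
  58 vs smaller child 18 at index 3, swap → [17, 18, 43, 58, 24, 76, 95, 66, 68, 78]
sift down from index 0: already satisfies heap property

[17, 18, 43, 58, 24, 76, 95, 66, 68, 78]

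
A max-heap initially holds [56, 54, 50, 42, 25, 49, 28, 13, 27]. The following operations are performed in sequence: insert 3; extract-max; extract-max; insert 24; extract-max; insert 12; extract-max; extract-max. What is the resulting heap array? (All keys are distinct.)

[28, 27, 24, 13, 25, 3, 12]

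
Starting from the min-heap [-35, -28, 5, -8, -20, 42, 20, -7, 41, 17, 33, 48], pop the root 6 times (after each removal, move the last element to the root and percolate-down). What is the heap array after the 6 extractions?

[17, 33, 20, 48, 41, 42]

extract-min #1 returns -35:
  remove root -35; move last element 48 to root → [48, -28, 5, -8, -20, 42, 20, -7, 41, 17, 33]
  48 vs smaller child -28 at index 1, swap → [-28, 48, 5, -8, -20, 42, 20, -7, 41, 17, 33]
  48 vs smaller child -20 at index 4, swap → [-28, -20, 5, -8, 48, 42, 20, -7, 41, 17, 33]
  48 vs smaller child 17 at index 9, swap → [-28, -20, 5, -8, 17, 42, 20, -7, 41, 48, 33]
extract-min #2 returns -28:
  remove root -28; move last element 33 to root → [33, -20, 5, -8, 17, 42, 20, -7, 41, 48]
  33 vs smaller child -20 at index 1, swap → [-20, 33, 5, -8, 17, 42, 20, -7, 41, 48]
  33 vs smaller child -8 at index 3, swap → [-20, -8, 5, 33, 17, 42, 20, -7, 41, 48]
  33 vs smaller child -7 at index 7, swap → [-20, -8, 5, -7, 17, 42, 20, 33, 41, 48]
extract-min #3 returns -20:
  remove root -20; move last element 48 to root → [48, -8, 5, -7, 17, 42, 20, 33, 41]
  48 vs smaller child -8 at index 1, swap → [-8, 48, 5, -7, 17, 42, 20, 33, 41]
  48 vs smaller child -7 at index 3, swap → [-8, -7, 5, 48, 17, 42, 20, 33, 41]
  48 vs smaller child 33 at index 7, swap → [-8, -7, 5, 33, 17, 42, 20, 48, 41]
extract-min #4 returns -8:
  remove root -8; move last element 41 to root → [41, -7, 5, 33, 17, 42, 20, 48]
  41 vs smaller child -7 at index 1, swap → [-7, 41, 5, 33, 17, 42, 20, 48]
  41 vs smaller child 17 at index 4, swap → [-7, 17, 5, 33, 41, 42, 20, 48]
extract-min #5 returns -7:
  remove root -7; move last element 48 to root → [48, 17, 5, 33, 41, 42, 20]
  48 vs smaller child 5 at index 2, swap → [5, 17, 48, 33, 41, 42, 20]
  48 vs smaller child 20 at index 6, swap → [5, 17, 20, 33, 41, 42, 48]
extract-min #6 returns 5:
  remove root 5; move last element 48 to root → [48, 17, 20, 33, 41, 42]
  48 vs smaller child 17 at index 1, swap → [17, 48, 20, 33, 41, 42]
  48 vs smaller child 33 at index 3, swap → [17, 33, 20, 48, 41, 42]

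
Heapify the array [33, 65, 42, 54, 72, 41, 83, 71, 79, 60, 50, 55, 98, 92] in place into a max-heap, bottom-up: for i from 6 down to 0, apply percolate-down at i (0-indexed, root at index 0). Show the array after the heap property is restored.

sift down from index 6:
  83 vs only child 92 at index 13, swap → [33, 65, 42, 54, 72, 41, 92, 71, 79, 60, 50, 55, 98, 83]
sift down from index 5:
  41 vs larger child 98 at index 12, swap → [33, 65, 42, 54, 72, 98, 92, 71, 79, 60, 50, 55, 41, 83]
sift down from index 4: already satisfies heap property
sift down from index 3:
  54 vs larger child 79 at index 8, swap → [33, 65, 42, 79, 72, 98, 92, 71, 54, 60, 50, 55, 41, 83]
sift down from index 2:
  42 vs larger child 98 at index 5, swap → [33, 65, 98, 79, 72, 42, 92, 71, 54, 60, 50, 55, 41, 83]
  42 vs larger child 55 at index 11, swap → [33, 65, 98, 79, 72, 55, 92, 71, 54, 60, 50, 42, 41, 83]
sift down from index 1:
  65 vs larger child 79 at index 3, swap → [33, 79, 98, 65, 72, 55, 92, 71, 54, 60, 50, 42, 41, 83]
  65 vs larger child 71 at index 7, swap → [33, 79, 98, 71, 72, 55, 92, 65, 54, 60, 50, 42, 41, 83]
sift down from index 0:
  33 vs larger child 98 at index 2, swap → [98, 79, 33, 71, 72, 55, 92, 65, 54, 60, 50, 42, 41, 83]
  33 vs larger child 92 at index 6, swap → [98, 79, 92, 71, 72, 55, 33, 65, 54, 60, 50, 42, 41, 83]
  33 vs only child 83 at index 13, swap → [98, 79, 92, 71, 72, 55, 83, 65, 54, 60, 50, 42, 41, 33]

[98, 79, 92, 71, 72, 55, 83, 65, 54, 60, 50, 42, 41, 33]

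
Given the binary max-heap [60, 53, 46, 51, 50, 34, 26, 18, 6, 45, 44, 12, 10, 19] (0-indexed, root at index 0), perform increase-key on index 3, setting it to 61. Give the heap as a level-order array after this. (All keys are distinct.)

[61, 60, 46, 53, 50, 34, 26, 18, 6, 45, 44, 12, 10, 19]

set index 3 from 51 to 61 → [60, 53, 46, 61, 50, 34, 26, 18, 6, 45, 44, 12, 10, 19]
61 > parent 53 at index 1, swap → [60, 61, 46, 53, 50, 34, 26, 18, 6, 45, 44, 12, 10, 19]
61 > parent 60 at index 0, swap → [61, 60, 46, 53, 50, 34, 26, 18, 6, 45, 44, 12, 10, 19]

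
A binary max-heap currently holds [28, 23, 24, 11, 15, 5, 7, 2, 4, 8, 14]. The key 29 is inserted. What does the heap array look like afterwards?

[29, 23, 28, 11, 15, 24, 7, 2, 4, 8, 14, 5]

append 29 at index 11 → [28, 23, 24, 11, 15, 5, 7, 2, 4, 8, 14, 29]
29 > parent 5 at index 5, swap → [28, 23, 24, 11, 15, 29, 7, 2, 4, 8, 14, 5]
29 > parent 24 at index 2, swap → [28, 23, 29, 11, 15, 24, 7, 2, 4, 8, 14, 5]
29 > parent 28 at index 0, swap → [29, 23, 28, 11, 15, 24, 7, 2, 4, 8, 14, 5]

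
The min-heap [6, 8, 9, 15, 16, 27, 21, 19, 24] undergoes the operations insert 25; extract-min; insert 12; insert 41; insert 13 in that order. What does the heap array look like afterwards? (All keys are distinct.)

[8, 12, 9, 19, 15, 13, 21, 25, 24, 16, 41, 27]

insert 25:
  append 25 at index 9 → [6, 8, 9, 15, 16, 27, 21, 19, 24, 25] (no swap needed)
extract-min → returns 6:
  remove root 6; move last element 25 to root → [25, 8, 9, 15, 16, 27, 21, 19, 24]
  25 vs smaller child 8 at index 1, swap → [8, 25, 9, 15, 16, 27, 21, 19, 24]
  25 vs smaller child 15 at index 3, swap → [8, 15, 9, 25, 16, 27, 21, 19, 24]
  25 vs smaller child 19 at index 7, swap → [8, 15, 9, 19, 16, 27, 21, 25, 24]
insert 12:
  append 12 at index 9 → [8, 15, 9, 19, 16, 27, 21, 25, 24, 12]
  12 < parent 16 at index 4, swap → [8, 15, 9, 19, 12, 27, 21, 25, 24, 16]
  12 < parent 15 at index 1, swap → [8, 12, 9, 19, 15, 27, 21, 25, 24, 16]
insert 41:
  append 41 at index 10 → [8, 12, 9, 19, 15, 27, 21, 25, 24, 16, 41] (no swap needed)
insert 13:
  append 13 at index 11 → [8, 12, 9, 19, 15, 27, 21, 25, 24, 16, 41, 13]
  13 < parent 27 at index 5, swap → [8, 12, 9, 19, 15, 13, 21, 25, 24, 16, 41, 27]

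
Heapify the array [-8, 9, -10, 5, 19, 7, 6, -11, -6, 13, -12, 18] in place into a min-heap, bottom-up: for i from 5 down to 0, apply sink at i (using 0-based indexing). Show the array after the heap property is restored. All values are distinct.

sift down from index 5: already satisfies heap property
sift down from index 4:
  19 vs smaller child -12 at index 10, swap → [-8, 9, -10, 5, -12, 7, 6, -11, -6, 13, 19, 18]
sift down from index 3:
  5 vs smaller child -11 at index 7, swap → [-8, 9, -10, -11, -12, 7, 6, 5, -6, 13, 19, 18]
sift down from index 2: already satisfies heap property
sift down from index 1:
  9 vs smaller child -12 at index 4, swap → [-8, -12, -10, -11, 9, 7, 6, 5, -6, 13, 19, 18]
sift down from index 0:
  -8 vs smaller child -12 at index 1, swap → [-12, -8, -10, -11, 9, 7, 6, 5, -6, 13, 19, 18]
  -8 vs smaller child -11 at index 3, swap → [-12, -11, -10, -8, 9, 7, 6, 5, -6, 13, 19, 18]

[-12, -11, -10, -8, 9, 7, 6, 5, -6, 13, 19, 18]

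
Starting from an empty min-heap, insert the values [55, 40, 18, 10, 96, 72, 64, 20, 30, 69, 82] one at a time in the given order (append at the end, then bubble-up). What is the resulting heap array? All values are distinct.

Insert 55:
  append 55 at index 0 → [55] (no swap needed)
Insert 40:
  append 40 at index 1 → [55, 40]
  40 < parent 55 at index 0, swap → [40, 55]
Insert 18:
  append 18 at index 2 → [40, 55, 18]
  18 < parent 40 at index 0, swap → [18, 55, 40]
Insert 10:
  append 10 at index 3 → [18, 55, 40, 10]
  10 < parent 55 at index 1, swap → [18, 10, 40, 55]
  10 < parent 18 at index 0, swap → [10, 18, 40, 55]
Insert 96:
  append 96 at index 4 → [10, 18, 40, 55, 96] (no swap needed)
Insert 72:
  append 72 at index 5 → [10, 18, 40, 55, 96, 72] (no swap needed)
Insert 64:
  append 64 at index 6 → [10, 18, 40, 55, 96, 72, 64] (no swap needed)
Insert 20:
  append 20 at index 7 → [10, 18, 40, 55, 96, 72, 64, 20]
  20 < parent 55 at index 3, swap → [10, 18, 40, 20, 96, 72, 64, 55]
Insert 30:
  append 30 at index 8 → [10, 18, 40, 20, 96, 72, 64, 55, 30] (no swap needed)
Insert 69:
  append 69 at index 9 → [10, 18, 40, 20, 96, 72, 64, 55, 30, 69]
  69 < parent 96 at index 4, swap → [10, 18, 40, 20, 69, 72, 64, 55, 30, 96]
Insert 82:
  append 82 at index 10 → [10, 18, 40, 20, 69, 72, 64, 55, 30, 96, 82] (no swap needed)

[10, 18, 40, 20, 69, 72, 64, 55, 30, 96, 82]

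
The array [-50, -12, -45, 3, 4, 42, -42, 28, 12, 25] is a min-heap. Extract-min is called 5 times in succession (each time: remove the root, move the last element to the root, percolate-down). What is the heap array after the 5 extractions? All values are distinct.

extract-min #1 returns -50:
  remove root -50; move last element 25 to root → [25, -12, -45, 3, 4, 42, -42, 28, 12]
  25 vs smaller child -45 at index 2, swap → [-45, -12, 25, 3, 4, 42, -42, 28, 12]
  25 vs smaller child -42 at index 6, swap → [-45, -12, -42, 3, 4, 42, 25, 28, 12]
extract-min #2 returns -45:
  remove root -45; move last element 12 to root → [12, -12, -42, 3, 4, 42, 25, 28]
  12 vs smaller child -42 at index 2, swap → [-42, -12, 12, 3, 4, 42, 25, 28]
extract-min #3 returns -42:
  remove root -42; move last element 28 to root → [28, -12, 12, 3, 4, 42, 25]
  28 vs smaller child -12 at index 1, swap → [-12, 28, 12, 3, 4, 42, 25]
  28 vs smaller child 3 at index 3, swap → [-12, 3, 12, 28, 4, 42, 25]
extract-min #4 returns -12:
  remove root -12; move last element 25 to root → [25, 3, 12, 28, 4, 42]
  25 vs smaller child 3 at index 1, swap → [3, 25, 12, 28, 4, 42]
  25 vs smaller child 4 at index 4, swap → [3, 4, 12, 28, 25, 42]
extract-min #5 returns 3:
  remove root 3; move last element 42 to root → [42, 4, 12, 28, 25]
  42 vs smaller child 4 at index 1, swap → [4, 42, 12, 28, 25]
  42 vs smaller child 25 at index 4, swap → [4, 25, 12, 28, 42]

[4, 25, 12, 28, 42]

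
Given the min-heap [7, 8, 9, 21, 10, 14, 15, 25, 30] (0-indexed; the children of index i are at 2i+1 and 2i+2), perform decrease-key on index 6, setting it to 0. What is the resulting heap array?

set index 6 from 15 to 0 → [7, 8, 9, 21, 10, 14, 0, 25, 30]
0 < parent 9 at index 2, swap → [7, 8, 0, 21, 10, 14, 9, 25, 30]
0 < parent 7 at index 0, swap → [0, 8, 7, 21, 10, 14, 9, 25, 30]

[0, 8, 7, 21, 10, 14, 9, 25, 30]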